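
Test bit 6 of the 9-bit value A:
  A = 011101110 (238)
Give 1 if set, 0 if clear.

Bit 6 is the 7th from the right.
  011101110
    ^
That bit is 1.

Answer: 1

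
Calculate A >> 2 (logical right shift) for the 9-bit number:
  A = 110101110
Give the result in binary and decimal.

Logical shift right by 2: drop the bottom 2 bit(s), prepend 2 zero(s) on the left.
  110101110  ->  keep [1101011], discard [10], prepend 00
= 001101011

Answer: 001101011 (107)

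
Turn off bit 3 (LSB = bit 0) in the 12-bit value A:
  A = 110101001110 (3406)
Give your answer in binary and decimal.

Mask = ~(1 << 3) = 111111110111
Bit 3 of A is 1, so AND-ing with the mask clears it to 0.
  110101001110
& 111111110111
--------------
  110101000110

Answer: 110101000110 (3398)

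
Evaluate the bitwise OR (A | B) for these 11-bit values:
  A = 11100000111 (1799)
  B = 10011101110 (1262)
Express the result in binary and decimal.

Apply | to each column (1 where either bit is 1):
  11100000111
| 10011101110
-------------
  11111101111

Answer: 11111101111 (2031)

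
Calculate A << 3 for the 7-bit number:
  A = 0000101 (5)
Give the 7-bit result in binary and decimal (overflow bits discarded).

Shift left by 3: drop the top 3 bit(s), append 3 zero(s) on the right.
  0000101  ->  discard [000], keep [0101], append 000
= 0101000

Answer: 0101000 (40)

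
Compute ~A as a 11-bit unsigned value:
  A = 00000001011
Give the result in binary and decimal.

Flip each bit (0->1, 1->0):
  00000001011
  11111110100

Answer: 11111110100 (2036)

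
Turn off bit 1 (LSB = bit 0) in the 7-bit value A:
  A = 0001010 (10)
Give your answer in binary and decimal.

Mask = ~(1 << 1) = 1111101
Bit 1 of A is 1, so AND-ing with the mask clears it to 0.
  0001010
& 1111101
---------
  0001000

Answer: 0001000 (8)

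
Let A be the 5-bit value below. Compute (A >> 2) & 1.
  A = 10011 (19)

Bit 2 is the 3rd from the right.
  10011
    ^
That bit is 0.

Answer: 0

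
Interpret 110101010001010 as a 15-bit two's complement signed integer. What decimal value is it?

MSB is 1, so the value is negative. Find the magnitude:
1. Invert bits:  001010101110101
2. Add 1:        001010101110110  = 5494
3. Apply sign:   -5494

Answer: -5494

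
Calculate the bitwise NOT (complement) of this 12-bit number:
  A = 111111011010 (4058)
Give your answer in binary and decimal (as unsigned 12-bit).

Flip each bit (0->1, 1->0):
  111111011010
  000000100101

Answer: 000000100101 (37)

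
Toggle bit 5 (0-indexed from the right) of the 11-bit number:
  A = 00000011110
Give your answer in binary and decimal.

Mask = 1 << 5 = 00000100000
Bit 5 of A is 0; XOR with the mask flips it to 1.
  00000011110
^ 00000100000
-------------
  00000111110

Answer: 00000111110 (62)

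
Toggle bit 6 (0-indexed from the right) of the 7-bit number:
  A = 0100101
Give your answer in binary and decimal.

Mask = 1 << 6 = 1000000
Bit 6 of A is 0; XOR with the mask flips it to 1.
  0100101
^ 1000000
---------
  1100101

Answer: 1100101 (101)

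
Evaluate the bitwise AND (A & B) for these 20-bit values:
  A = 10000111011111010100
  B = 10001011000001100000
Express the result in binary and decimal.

Apply & to each column (1 only where both bits are 1):
  10000111011111010100
& 10001011000001100000
----------------------
  10000011000001000000

Answer: 10000011000001000000 (536640)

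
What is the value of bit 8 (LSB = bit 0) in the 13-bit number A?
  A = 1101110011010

Bit 8 is the 9th from the right.
  1101110011010
      ^
That bit is 1.

Answer: 1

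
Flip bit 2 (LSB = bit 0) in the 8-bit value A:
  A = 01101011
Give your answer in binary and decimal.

Mask = 1 << 2 = 00000100
Bit 2 of A is 0; XOR with the mask flips it to 1.
  01101011
^ 00000100
----------
  01101111

Answer: 01101111 (111)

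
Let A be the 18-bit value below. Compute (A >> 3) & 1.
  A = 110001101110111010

Bit 3 is the 4th from the right.
  110001101110111010
                ^
That bit is 1.

Answer: 1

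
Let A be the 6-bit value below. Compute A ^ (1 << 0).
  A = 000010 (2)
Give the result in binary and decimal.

Mask = 1 << 0 = 000001
Bit 0 of A is 0; XOR with the mask flips it to 1.
  000010
^ 000001
--------
  000011

Answer: 000011 (3)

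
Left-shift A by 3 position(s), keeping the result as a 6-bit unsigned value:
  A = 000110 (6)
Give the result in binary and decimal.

Shift left by 3: drop the top 3 bit(s), append 3 zero(s) on the right.
  000110  ->  discard [000], keep [110], append 000
= 110000

Answer: 110000 (48)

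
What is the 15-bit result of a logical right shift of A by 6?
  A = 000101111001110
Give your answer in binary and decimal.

Logical shift right by 6: drop the bottom 6 bit(s), prepend 6 zero(s) on the left.
  000101111001110  ->  keep [000101111], discard [001110], prepend 000000
= 000000000101111

Answer: 000000000101111 (47)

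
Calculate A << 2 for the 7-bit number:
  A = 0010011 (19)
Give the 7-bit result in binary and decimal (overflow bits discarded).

Shift left by 2: drop the top 2 bit(s), append 2 zero(s) on the right.
  0010011  ->  discard [00], keep [10011], append 00
= 1001100

Answer: 1001100 (76)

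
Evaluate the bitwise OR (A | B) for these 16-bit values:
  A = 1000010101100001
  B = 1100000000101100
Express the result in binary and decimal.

Apply | to each column (1 where either bit is 1):
  1000010101100001
| 1100000000101100
------------------
  1100010101101101

Answer: 1100010101101101 (50541)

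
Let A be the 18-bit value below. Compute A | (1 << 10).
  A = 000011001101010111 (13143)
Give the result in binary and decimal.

Mask = 1 << 10 = 000000010000000000
Bit 10 of A is 0, so OR-ing with the mask flips it to 1.
  000011001101010111
| 000000010000000000
--------------------
  000011011101010111

Answer: 000011011101010111 (14167)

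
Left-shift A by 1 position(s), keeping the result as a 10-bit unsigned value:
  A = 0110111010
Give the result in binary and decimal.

Shift left by 1: drop the top 1 bit(s), append 1 zero(s) on the right.
  0110111010  ->  discard [0], keep [110111010], append 0
= 1101110100

Answer: 1101110100 (884)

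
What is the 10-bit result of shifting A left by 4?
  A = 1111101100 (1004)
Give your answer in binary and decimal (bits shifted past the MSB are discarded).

Shift left by 4: drop the top 4 bit(s), append 4 zero(s) on the right.
  1111101100  ->  discard [1111], keep [101100], append 0000
= 1011000000

Answer: 1011000000 (704)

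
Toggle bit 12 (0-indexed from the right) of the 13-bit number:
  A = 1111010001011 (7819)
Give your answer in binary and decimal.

Mask = 1 << 12 = 1000000000000
Bit 12 of A is 1; XOR with the mask flips it to 0.
  1111010001011
^ 1000000000000
---------------
  0111010001011

Answer: 0111010001011 (3723)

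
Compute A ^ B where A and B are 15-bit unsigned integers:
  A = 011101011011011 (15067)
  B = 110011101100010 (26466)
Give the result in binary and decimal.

Apply ^ to each column (1 where bits differ):
  011101011011011
^ 110011101100010
-----------------
  101110110111001

Answer: 101110110111001 (23993)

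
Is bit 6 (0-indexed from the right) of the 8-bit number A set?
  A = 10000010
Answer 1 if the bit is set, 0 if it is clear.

Bit 6 is the 7th from the right.
  10000010
   ^
That bit is 0.

Answer: 0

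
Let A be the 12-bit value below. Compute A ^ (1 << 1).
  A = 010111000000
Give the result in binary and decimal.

Mask = 1 << 1 = 000000000010
Bit 1 of A is 0; XOR with the mask flips it to 1.
  010111000000
^ 000000000010
--------------
  010111000010

Answer: 010111000010 (1474)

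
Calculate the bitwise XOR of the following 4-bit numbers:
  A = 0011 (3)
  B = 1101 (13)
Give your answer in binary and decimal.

Apply ^ to each column (1 where bits differ):
  0011
^ 1101
------
  1110

Answer: 1110 (14)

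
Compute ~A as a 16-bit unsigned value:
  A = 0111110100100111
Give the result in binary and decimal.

Flip each bit (0->1, 1->0):
  0111110100100111
  1000001011011000

Answer: 1000001011011000 (33496)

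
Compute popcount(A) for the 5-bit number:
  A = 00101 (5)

00101
1-bits at positions (from bit 0 = LSB): 0, 2
Count = 2

Answer: 2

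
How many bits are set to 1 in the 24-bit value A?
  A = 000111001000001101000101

000111001000001101000101
1-bits at positions (from bit 0 = LSB): 0, 2, 6, 8, 9, 15, 18, 19, 20
Count = 9

Answer: 9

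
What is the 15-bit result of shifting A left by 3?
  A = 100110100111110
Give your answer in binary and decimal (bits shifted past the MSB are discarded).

Shift left by 3: drop the top 3 bit(s), append 3 zero(s) on the right.
  100110100111110  ->  discard [100], keep [110100111110], append 000
= 110100111110000

Answer: 110100111110000 (27120)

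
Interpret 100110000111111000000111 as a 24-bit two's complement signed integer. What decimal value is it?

MSB is 1, so the value is negative. Find the magnitude:
1. Invert bits:  011001111000000111111000
2. Add 1:        011001111000000111111001  = 6783481
3. Apply sign:   -6783481

Answer: -6783481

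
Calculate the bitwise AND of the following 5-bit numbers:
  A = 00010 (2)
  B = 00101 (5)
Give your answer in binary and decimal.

Apply & to each column (1 only where both bits are 1):
  00010
& 00101
-------
  00000

Answer: 00000 (0)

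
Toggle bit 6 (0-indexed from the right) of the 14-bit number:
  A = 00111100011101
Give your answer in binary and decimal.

Mask = 1 << 6 = 00000001000000
Bit 6 of A is 0; XOR with the mask flips it to 1.
  00111100011101
^ 00000001000000
----------------
  00111101011101

Answer: 00111101011101 (3933)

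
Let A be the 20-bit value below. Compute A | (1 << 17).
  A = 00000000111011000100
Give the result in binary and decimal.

Mask = 1 << 17 = 00100000000000000000
Bit 17 of A is 0, so OR-ing with the mask flips it to 1.
  00000000111011000100
| 00100000000000000000
----------------------
  00100000111011000100

Answer: 00100000111011000100 (134852)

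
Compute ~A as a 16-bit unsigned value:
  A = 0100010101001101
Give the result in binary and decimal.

Flip each bit (0->1, 1->0):
  0100010101001101
  1011101010110010

Answer: 1011101010110010 (47794)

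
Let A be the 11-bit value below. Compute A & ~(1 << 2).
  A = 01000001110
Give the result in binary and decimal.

Mask = ~(1 << 2) = 11111111011
Bit 2 of A is 1, so AND-ing with the mask clears it to 0.
  01000001110
& 11111111011
-------------
  01000001010

Answer: 01000001010 (522)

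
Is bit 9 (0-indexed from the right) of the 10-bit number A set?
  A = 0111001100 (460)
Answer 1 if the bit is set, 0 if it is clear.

Bit 9 is the 10th from the right.
  0111001100
  ^
That bit is 0.

Answer: 0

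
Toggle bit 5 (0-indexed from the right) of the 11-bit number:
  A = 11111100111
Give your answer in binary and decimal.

Mask = 1 << 5 = 00000100000
Bit 5 of A is 1; XOR with the mask flips it to 0.
  11111100111
^ 00000100000
-------------
  11111000111

Answer: 11111000111 (1991)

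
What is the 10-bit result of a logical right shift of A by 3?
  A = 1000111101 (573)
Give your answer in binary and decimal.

Logical shift right by 3: drop the bottom 3 bit(s), prepend 3 zero(s) on the left.
  1000111101  ->  keep [1000111], discard [101], prepend 000
= 0001000111

Answer: 0001000111 (71)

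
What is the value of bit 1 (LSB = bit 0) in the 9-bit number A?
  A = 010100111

Bit 1 is the 2nd from the right.
  010100111
         ^
That bit is 1.

Answer: 1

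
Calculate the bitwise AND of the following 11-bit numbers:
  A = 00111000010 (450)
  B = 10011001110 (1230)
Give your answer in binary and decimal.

Apply & to each column (1 only where both bits are 1):
  00111000010
& 10011001110
-------------
  00011000010

Answer: 00011000010 (194)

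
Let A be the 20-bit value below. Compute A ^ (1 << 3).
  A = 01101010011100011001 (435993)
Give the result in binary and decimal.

Mask = 1 << 3 = 00000000000000001000
Bit 3 of A is 1; XOR with the mask flips it to 0.
  01101010011100011001
^ 00000000000000001000
----------------------
  01101010011100010001

Answer: 01101010011100010001 (435985)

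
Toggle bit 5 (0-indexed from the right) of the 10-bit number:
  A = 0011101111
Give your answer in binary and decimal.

Mask = 1 << 5 = 0000100000
Bit 5 of A is 1; XOR with the mask flips it to 0.
  0011101111
^ 0000100000
------------
  0011001111

Answer: 0011001111 (207)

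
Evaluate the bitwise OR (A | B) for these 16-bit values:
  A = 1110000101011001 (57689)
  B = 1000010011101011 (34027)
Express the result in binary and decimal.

Apply | to each column (1 where either bit is 1):
  1110000101011001
| 1000010011101011
------------------
  1110010111111011

Answer: 1110010111111011 (58875)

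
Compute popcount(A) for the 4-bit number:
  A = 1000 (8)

1000
1-bits at positions (from bit 0 = LSB): 3
Count = 1

Answer: 1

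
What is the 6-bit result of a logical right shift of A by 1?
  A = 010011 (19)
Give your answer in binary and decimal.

Logical shift right by 1: drop the bottom 1 bit(s), prepend 1 zero(s) on the left.
  010011  ->  keep [01001], discard [1], prepend 0
= 001001

Answer: 001001 (9)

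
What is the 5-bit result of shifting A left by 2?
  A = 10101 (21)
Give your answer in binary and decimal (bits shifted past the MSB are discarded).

Shift left by 2: drop the top 2 bit(s), append 2 zero(s) on the right.
  10101  ->  discard [10], keep [101], append 00
= 10100

Answer: 10100 (20)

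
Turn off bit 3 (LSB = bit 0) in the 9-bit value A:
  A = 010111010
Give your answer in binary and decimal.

Mask = ~(1 << 3) = 111110111
Bit 3 of A is 1, so AND-ing with the mask clears it to 0.
  010111010
& 111110111
-----------
  010110010

Answer: 010110010 (178)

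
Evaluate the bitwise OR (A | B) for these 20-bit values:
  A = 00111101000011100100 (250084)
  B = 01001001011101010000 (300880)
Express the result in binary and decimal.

Apply | to each column (1 where either bit is 1):
  00111101000011100100
| 01001001011101010000
----------------------
  01111101011111110100

Answer: 01111101011111110100 (514036)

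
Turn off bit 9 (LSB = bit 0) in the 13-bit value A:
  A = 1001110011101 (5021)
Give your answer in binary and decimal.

Mask = ~(1 << 9) = 1110111111111
Bit 9 of A is 1, so AND-ing with the mask clears it to 0.
  1001110011101
& 1110111111111
---------------
  1000110011101

Answer: 1000110011101 (4509)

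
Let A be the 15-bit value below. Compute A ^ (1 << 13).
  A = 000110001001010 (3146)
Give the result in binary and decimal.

Mask = 1 << 13 = 010000000000000
Bit 13 of A is 0; XOR with the mask flips it to 1.
  000110001001010
^ 010000000000000
-----------------
  010110001001010

Answer: 010110001001010 (11338)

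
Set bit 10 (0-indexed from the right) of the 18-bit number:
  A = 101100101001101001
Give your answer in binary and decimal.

Mask = 1 << 10 = 000000010000000000
Bit 10 of A is 0, so OR-ing with the mask flips it to 1.
  101100101001101001
| 000000010000000000
--------------------
  101100111001101001

Answer: 101100111001101001 (183913)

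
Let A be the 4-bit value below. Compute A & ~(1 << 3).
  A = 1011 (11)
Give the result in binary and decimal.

Mask = ~(1 << 3) = 0111
Bit 3 of A is 1, so AND-ing with the mask clears it to 0.
  1011
& 0111
------
  0011

Answer: 0011 (3)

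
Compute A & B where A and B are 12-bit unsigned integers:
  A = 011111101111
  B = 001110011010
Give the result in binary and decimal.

Apply & to each column (1 only where both bits are 1):
  011111101111
& 001110011010
--------------
  001110001010

Answer: 001110001010 (906)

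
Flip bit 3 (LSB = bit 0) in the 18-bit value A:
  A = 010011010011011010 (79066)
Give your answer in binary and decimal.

Mask = 1 << 3 = 000000000000001000
Bit 3 of A is 1; XOR with the mask flips it to 0.
  010011010011011010
^ 000000000000001000
--------------------
  010011010011010010

Answer: 010011010011010010 (79058)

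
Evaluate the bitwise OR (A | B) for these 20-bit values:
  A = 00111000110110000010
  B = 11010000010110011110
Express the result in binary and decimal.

Apply | to each column (1 where either bit is 1):
  00111000110110000010
| 11010000010110011110
----------------------
  11111000110110011110

Answer: 11111000110110011110 (1019294)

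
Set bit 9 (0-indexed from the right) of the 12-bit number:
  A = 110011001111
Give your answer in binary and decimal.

Mask = 1 << 9 = 001000000000
Bit 9 of A is 0, so OR-ing with the mask flips it to 1.
  110011001111
| 001000000000
--------------
  111011001111

Answer: 111011001111 (3791)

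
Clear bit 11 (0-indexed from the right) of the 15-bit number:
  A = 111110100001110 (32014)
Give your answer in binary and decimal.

Mask = ~(1 << 11) = 111011111111111
Bit 11 of A is 1, so AND-ing with the mask clears it to 0.
  111110100001110
& 111011111111111
-----------------
  111010100001110

Answer: 111010100001110 (29966)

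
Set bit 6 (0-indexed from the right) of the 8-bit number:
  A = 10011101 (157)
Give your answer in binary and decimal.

Mask = 1 << 6 = 01000000
Bit 6 of A is 0, so OR-ing with the mask flips it to 1.
  10011101
| 01000000
----------
  11011101

Answer: 11011101 (221)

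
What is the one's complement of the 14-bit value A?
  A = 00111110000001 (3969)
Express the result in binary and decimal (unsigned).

Flip each bit (0->1, 1->0):
  00111110000001
  11000001111110

Answer: 11000001111110 (12414)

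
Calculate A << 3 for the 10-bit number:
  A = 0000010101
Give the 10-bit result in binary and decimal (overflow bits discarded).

Shift left by 3: drop the top 3 bit(s), append 3 zero(s) on the right.
  0000010101  ->  discard [000], keep [0010101], append 000
= 0010101000

Answer: 0010101000 (168)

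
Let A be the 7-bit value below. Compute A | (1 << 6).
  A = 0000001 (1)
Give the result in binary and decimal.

Mask = 1 << 6 = 1000000
Bit 6 of A is 0, so OR-ing with the mask flips it to 1.
  0000001
| 1000000
---------
  1000001

Answer: 1000001 (65)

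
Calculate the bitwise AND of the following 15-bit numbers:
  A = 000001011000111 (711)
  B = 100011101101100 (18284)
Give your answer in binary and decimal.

Apply & to each column (1 only where both bits are 1):
  000001011000111
& 100011101101100
-----------------
  000001001000100

Answer: 000001001000100 (580)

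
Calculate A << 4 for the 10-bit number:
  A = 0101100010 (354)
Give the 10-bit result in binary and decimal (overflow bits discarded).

Shift left by 4: drop the top 4 bit(s), append 4 zero(s) on the right.
  0101100010  ->  discard [0101], keep [100010], append 0000
= 1000100000

Answer: 1000100000 (544)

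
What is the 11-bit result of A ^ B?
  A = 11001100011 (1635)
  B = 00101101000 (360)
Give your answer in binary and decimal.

Apply ^ to each column (1 where bits differ):
  11001100011
^ 00101101000
-------------
  11100001011

Answer: 11100001011 (1803)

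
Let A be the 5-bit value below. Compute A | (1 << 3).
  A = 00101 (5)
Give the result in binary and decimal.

Mask = 1 << 3 = 01000
Bit 3 of A is 0, so OR-ing with the mask flips it to 1.
  00101
| 01000
-------
  01101

Answer: 01101 (13)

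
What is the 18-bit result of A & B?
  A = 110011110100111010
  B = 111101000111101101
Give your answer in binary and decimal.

Apply & to each column (1 only where both bits are 1):
  110011110100111010
& 111101000111101101
--------------------
  110001000100101000

Answer: 110001000100101000 (201000)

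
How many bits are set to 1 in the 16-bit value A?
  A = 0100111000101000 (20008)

0100111000101000
1-bits at positions (from bit 0 = LSB): 3, 5, 9, 10, 11, 14
Count = 6

Answer: 6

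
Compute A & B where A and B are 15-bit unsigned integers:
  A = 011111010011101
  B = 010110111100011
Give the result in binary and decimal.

Apply & to each column (1 only where both bits are 1):
  011111010011101
& 010110111100011
-----------------
  010110010000001

Answer: 010110010000001 (11393)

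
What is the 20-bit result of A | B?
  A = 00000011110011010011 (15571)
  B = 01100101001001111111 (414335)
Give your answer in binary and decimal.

Apply | to each column (1 where either bit is 1):
  00000011110011010011
| 01100101001001111111
----------------------
  01100111111011111111

Answer: 01100111111011111111 (425727)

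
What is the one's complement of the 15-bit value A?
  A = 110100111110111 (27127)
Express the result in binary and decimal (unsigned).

Flip each bit (0->1, 1->0):
  110100111110111
  001011000001000

Answer: 001011000001000 (5640)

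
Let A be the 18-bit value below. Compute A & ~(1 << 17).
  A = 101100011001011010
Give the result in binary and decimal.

Mask = ~(1 << 17) = 011111111111111111
Bit 17 of A is 1, so AND-ing with the mask clears it to 0.
  101100011001011010
& 011111111111111111
--------------------
  001100011001011010

Answer: 001100011001011010 (50778)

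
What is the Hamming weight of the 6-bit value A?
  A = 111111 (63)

111111
1-bits at positions (from bit 0 = LSB): 0, 1, 2, 3, 4, 5
Count = 6

Answer: 6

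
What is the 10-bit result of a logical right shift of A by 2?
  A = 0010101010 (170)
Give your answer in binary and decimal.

Logical shift right by 2: drop the bottom 2 bit(s), prepend 2 zero(s) on the left.
  0010101010  ->  keep [00101010], discard [10], prepend 00
= 0000101010

Answer: 0000101010 (42)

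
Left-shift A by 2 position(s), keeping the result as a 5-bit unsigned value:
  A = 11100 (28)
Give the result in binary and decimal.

Shift left by 2: drop the top 2 bit(s), append 2 zero(s) on the right.
  11100  ->  discard [11], keep [100], append 00
= 10000

Answer: 10000 (16)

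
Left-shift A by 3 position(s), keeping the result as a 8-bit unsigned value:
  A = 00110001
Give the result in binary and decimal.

Shift left by 3: drop the top 3 bit(s), append 3 zero(s) on the right.
  00110001  ->  discard [001], keep [10001], append 000
= 10001000

Answer: 10001000 (136)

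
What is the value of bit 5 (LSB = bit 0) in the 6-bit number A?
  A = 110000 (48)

Bit 5 is the 6th from the right.
  110000
  ^
That bit is 1.

Answer: 1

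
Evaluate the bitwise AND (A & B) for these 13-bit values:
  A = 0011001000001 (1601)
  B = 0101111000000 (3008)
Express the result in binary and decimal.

Apply & to each column (1 only where both bits are 1):
  0011001000001
& 0101111000000
---------------
  0001001000000

Answer: 0001001000000 (576)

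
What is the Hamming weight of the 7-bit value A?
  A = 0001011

0001011
1-bits at positions (from bit 0 = LSB): 0, 1, 3
Count = 3

Answer: 3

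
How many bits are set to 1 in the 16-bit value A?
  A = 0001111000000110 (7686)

0001111000000110
1-bits at positions (from bit 0 = LSB): 1, 2, 9, 10, 11, 12
Count = 6

Answer: 6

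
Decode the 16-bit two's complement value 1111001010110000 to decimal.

MSB is 1, so the value is negative. Find the magnitude:
1. Invert bits:  0000110101001111
2. Add 1:        0000110101010000  = 3408
3. Apply sign:   -3408

Answer: -3408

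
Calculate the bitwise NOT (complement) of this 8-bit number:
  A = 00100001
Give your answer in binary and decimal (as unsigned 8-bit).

Flip each bit (0->1, 1->0):
  00100001
  11011110

Answer: 11011110 (222)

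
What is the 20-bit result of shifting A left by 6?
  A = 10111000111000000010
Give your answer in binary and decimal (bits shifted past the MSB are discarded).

Shift left by 6: drop the top 6 bit(s), append 6 zero(s) on the right.
  10111000111000000010  ->  discard [101110], keep [00111000000010], append 000000
= 00111000000010000000

Answer: 00111000000010000000 (229504)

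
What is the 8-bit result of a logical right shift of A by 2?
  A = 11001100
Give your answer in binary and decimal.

Logical shift right by 2: drop the bottom 2 bit(s), prepend 2 zero(s) on the left.
  11001100  ->  keep [110011], discard [00], prepend 00
= 00110011

Answer: 00110011 (51)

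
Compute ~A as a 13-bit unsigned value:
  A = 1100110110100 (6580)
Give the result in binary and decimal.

Flip each bit (0->1, 1->0):
  1100110110100
  0011001001011

Answer: 0011001001011 (1611)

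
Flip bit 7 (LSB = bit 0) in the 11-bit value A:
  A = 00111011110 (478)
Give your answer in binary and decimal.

Mask = 1 << 7 = 00010000000
Bit 7 of A is 1; XOR with the mask flips it to 0.
  00111011110
^ 00010000000
-------------
  00101011110

Answer: 00101011110 (350)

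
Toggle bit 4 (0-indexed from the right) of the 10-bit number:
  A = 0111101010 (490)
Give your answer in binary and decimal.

Mask = 1 << 4 = 0000010000
Bit 4 of A is 0; XOR with the mask flips it to 1.
  0111101010
^ 0000010000
------------
  0111111010

Answer: 0111111010 (506)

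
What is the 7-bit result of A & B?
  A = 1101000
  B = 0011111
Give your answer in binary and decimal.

Apply & to each column (1 only where both bits are 1):
  1101000
& 0011111
---------
  0001000

Answer: 0001000 (8)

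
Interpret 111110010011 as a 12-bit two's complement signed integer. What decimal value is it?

MSB is 1, so the value is negative. Find the magnitude:
1. Invert bits:  000001101100
2. Add 1:        000001101101  = 109
3. Apply sign:   -109

Answer: -109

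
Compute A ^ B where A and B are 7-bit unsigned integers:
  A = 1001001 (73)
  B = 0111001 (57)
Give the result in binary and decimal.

Apply ^ to each column (1 where bits differ):
  1001001
^ 0111001
---------
  1110000

Answer: 1110000 (112)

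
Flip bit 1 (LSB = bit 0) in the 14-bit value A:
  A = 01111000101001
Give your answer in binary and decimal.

Mask = 1 << 1 = 00000000000010
Bit 1 of A is 0; XOR with the mask flips it to 1.
  01111000101001
^ 00000000000010
----------------
  01111000101011

Answer: 01111000101011 (7723)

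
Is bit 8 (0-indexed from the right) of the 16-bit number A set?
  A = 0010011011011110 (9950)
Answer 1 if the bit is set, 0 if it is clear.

Bit 8 is the 9th from the right.
  0010011011011110
         ^
That bit is 0.

Answer: 0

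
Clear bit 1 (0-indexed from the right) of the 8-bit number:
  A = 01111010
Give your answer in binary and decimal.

Mask = ~(1 << 1) = 11111101
Bit 1 of A is 1, so AND-ing with the mask clears it to 0.
  01111010
& 11111101
----------
  01111000

Answer: 01111000 (120)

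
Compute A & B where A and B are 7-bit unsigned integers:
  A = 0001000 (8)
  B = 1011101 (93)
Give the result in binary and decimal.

Apply & to each column (1 only where both bits are 1):
  0001000
& 1011101
---------
  0001000

Answer: 0001000 (8)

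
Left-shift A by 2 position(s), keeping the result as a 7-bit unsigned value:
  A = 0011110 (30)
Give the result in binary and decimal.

Shift left by 2: drop the top 2 bit(s), append 2 zero(s) on the right.
  0011110  ->  discard [00], keep [11110], append 00
= 1111000

Answer: 1111000 (120)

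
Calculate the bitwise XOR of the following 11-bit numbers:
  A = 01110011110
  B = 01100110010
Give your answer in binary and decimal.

Apply ^ to each column (1 where bits differ):
  01110011110
^ 01100110010
-------------
  00010101100

Answer: 00010101100 (172)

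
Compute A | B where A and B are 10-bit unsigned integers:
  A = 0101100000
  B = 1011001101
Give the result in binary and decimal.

Apply | to each column (1 where either bit is 1):
  0101100000
| 1011001101
------------
  1111101101

Answer: 1111101101 (1005)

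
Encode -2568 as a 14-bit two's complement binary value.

1. Binary of +2568:  00101000001000
2. Invert bits:     11010111110111
3. Add 1:           11010111111000

Answer: 11010111111000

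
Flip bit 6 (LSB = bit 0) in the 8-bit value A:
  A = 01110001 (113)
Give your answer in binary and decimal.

Mask = 1 << 6 = 01000000
Bit 6 of A is 1; XOR with the mask flips it to 0.
  01110001
^ 01000000
----------
  00110001

Answer: 00110001 (49)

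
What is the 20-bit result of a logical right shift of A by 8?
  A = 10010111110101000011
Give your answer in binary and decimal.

Logical shift right by 8: drop the bottom 8 bit(s), prepend 8 zero(s) on the left.
  10010111110101000011  ->  keep [100101111101], discard [01000011], prepend 00000000
= 00000000100101111101

Answer: 00000000100101111101 (2429)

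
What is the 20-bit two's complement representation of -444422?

1. Binary of +444422:  01101100100000000110
2. Invert bits:     10010011011111111001
3. Add 1:           10010011011111111010

Answer: 10010011011111111010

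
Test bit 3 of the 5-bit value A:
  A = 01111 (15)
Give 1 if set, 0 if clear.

Bit 3 is the 4th from the right.
  01111
   ^
That bit is 1.

Answer: 1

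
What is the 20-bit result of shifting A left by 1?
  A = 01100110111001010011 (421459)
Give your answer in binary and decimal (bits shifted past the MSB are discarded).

Shift left by 1: drop the top 1 bit(s), append 1 zero(s) on the right.
  01100110111001010011  ->  discard [0], keep [1100110111001010011], append 0
= 11001101110010100110

Answer: 11001101110010100110 (842918)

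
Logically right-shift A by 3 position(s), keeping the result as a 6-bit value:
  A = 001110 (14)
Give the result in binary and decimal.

Logical shift right by 3: drop the bottom 3 bit(s), prepend 3 zero(s) on the left.
  001110  ->  keep [001], discard [110], prepend 000
= 000001

Answer: 000001 (1)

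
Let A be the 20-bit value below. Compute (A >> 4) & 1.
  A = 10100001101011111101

Bit 4 is the 5th from the right.
  10100001101011111101
                 ^
That bit is 1.

Answer: 1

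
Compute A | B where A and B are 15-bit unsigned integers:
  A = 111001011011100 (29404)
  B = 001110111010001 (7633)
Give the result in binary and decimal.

Apply | to each column (1 where either bit is 1):
  111001011011100
| 001110111010001
-----------------
  111111111011101

Answer: 111111111011101 (32733)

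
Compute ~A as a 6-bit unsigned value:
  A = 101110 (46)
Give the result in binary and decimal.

Flip each bit (0->1, 1->0):
  101110
  010001

Answer: 010001 (17)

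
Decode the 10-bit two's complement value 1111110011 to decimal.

MSB is 1, so the value is negative. Find the magnitude:
1. Invert bits:  0000001100
2. Add 1:        0000001101  = 13
3. Apply sign:   -13

Answer: -13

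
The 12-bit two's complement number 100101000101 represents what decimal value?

MSB is 1, so the value is negative. Find the magnitude:
1. Invert bits:  011010111010
2. Add 1:        011010111011  = 1723
3. Apply sign:   -1723

Answer: -1723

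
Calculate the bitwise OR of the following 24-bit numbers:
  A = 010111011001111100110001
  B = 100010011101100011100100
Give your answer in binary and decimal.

Apply | to each column (1 where either bit is 1):
  010111011001111100110001
| 100010011101100011100100
--------------------------
  110111011101111111110101

Answer: 110111011101111111110101 (14540789)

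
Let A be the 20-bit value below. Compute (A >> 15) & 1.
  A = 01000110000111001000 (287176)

Bit 15 is the 16th from the right.
  01000110000111001000
      ^
That bit is 0.

Answer: 0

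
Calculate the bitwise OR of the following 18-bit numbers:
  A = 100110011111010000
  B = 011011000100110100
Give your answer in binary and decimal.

Apply | to each column (1 where either bit is 1):
  100110011111010000
| 011011000100110100
--------------------
  111111011111110100

Answer: 111111011111110100 (260084)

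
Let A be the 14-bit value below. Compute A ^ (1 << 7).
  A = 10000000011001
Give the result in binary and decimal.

Mask = 1 << 7 = 00000010000000
Bit 7 of A is 0; XOR with the mask flips it to 1.
  10000000011001
^ 00000010000000
----------------
  10000010011001

Answer: 10000010011001 (8345)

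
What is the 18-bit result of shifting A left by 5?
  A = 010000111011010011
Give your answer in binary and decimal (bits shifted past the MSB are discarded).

Shift left by 5: drop the top 5 bit(s), append 5 zero(s) on the right.
  010000111011010011  ->  discard [01000], keep [0111011010011], append 00000
= 011101101001100000

Answer: 011101101001100000 (121440)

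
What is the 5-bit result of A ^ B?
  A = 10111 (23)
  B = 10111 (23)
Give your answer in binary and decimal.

Apply ^ to each column (1 where bits differ):
  10111
^ 10111
-------
  00000

Answer: 00000 (0)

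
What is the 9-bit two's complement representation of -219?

1. Binary of +219:  011011011
2. Invert bits:     100100100
3. Add 1:           100100101

Answer: 100100101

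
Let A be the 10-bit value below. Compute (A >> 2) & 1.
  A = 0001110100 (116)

Bit 2 is the 3rd from the right.
  0001110100
         ^
That bit is 1.

Answer: 1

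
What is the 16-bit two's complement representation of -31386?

1. Binary of +31386:  0111101010011010
2. Invert bits:     1000010101100101
3. Add 1:           1000010101100110

Answer: 1000010101100110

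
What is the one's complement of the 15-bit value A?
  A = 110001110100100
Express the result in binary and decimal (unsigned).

Flip each bit (0->1, 1->0):
  110001110100100
  001110001011011

Answer: 001110001011011 (7259)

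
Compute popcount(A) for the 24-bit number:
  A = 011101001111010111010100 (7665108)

011101001111010111010100
1-bits at positions (from bit 0 = LSB): 2, 4, 6, 7, 8, 10, 12, 13, 14, 15, 18, 20, 21, 22
Count = 14

Answer: 14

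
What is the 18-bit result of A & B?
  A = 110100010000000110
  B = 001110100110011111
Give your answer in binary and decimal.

Apply & to each column (1 only where both bits are 1):
  110100010000000110
& 001110100110011111
--------------------
  000100000000000110

Answer: 000100000000000110 (16390)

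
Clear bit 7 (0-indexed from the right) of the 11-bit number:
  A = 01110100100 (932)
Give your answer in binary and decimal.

Mask = ~(1 << 7) = 11101111111
Bit 7 of A is 1, so AND-ing with the mask clears it to 0.
  01110100100
& 11101111111
-------------
  01100100100

Answer: 01100100100 (804)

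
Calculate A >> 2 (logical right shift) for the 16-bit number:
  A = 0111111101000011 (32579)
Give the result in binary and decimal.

Logical shift right by 2: drop the bottom 2 bit(s), prepend 2 zero(s) on the left.
  0111111101000011  ->  keep [01111111010000], discard [11], prepend 00
= 0001111111010000

Answer: 0001111111010000 (8144)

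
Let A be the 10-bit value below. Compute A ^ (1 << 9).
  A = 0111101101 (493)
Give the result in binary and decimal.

Mask = 1 << 9 = 1000000000
Bit 9 of A is 0; XOR with the mask flips it to 1.
  0111101101
^ 1000000000
------------
  1111101101

Answer: 1111101101 (1005)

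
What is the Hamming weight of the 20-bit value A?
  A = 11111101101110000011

11111101101110000011
1-bits at positions (from bit 0 = LSB): 0, 1, 7, 8, 9, 11, 12, 14, 15, 16, 17, 18, 19
Count = 13

Answer: 13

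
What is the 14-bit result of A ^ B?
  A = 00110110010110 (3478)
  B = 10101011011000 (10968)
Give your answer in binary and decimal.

Apply ^ to each column (1 where bits differ):
  00110110010110
^ 10101011011000
----------------
  10011101001110

Answer: 10011101001110 (10062)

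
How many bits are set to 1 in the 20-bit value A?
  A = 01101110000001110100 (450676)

01101110000001110100
1-bits at positions (from bit 0 = LSB): 2, 4, 5, 6, 13, 14, 15, 17, 18
Count = 9

Answer: 9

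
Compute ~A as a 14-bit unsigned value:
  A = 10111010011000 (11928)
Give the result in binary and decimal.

Flip each bit (0->1, 1->0):
  10111010011000
  01000101100111

Answer: 01000101100111 (4455)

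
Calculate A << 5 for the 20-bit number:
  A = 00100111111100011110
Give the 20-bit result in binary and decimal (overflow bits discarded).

Shift left by 5: drop the top 5 bit(s), append 5 zero(s) on the right.
  00100111111100011110  ->  discard [00100], keep [111111100011110], append 00000
= 11111110001111000000

Answer: 11111110001111000000 (1041344)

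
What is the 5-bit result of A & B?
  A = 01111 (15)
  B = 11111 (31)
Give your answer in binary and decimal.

Apply & to each column (1 only where both bits are 1):
  01111
& 11111
-------
  01111

Answer: 01111 (15)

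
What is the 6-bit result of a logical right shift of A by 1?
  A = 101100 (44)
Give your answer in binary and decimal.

Logical shift right by 1: drop the bottom 1 bit(s), prepend 1 zero(s) on the left.
  101100  ->  keep [10110], discard [0], prepend 0
= 010110

Answer: 010110 (22)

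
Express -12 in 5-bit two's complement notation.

1. Binary of +12:  01100
2. Invert bits:     10011
3. Add 1:           10100

Answer: 10100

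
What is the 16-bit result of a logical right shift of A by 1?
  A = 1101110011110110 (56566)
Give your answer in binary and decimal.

Logical shift right by 1: drop the bottom 1 bit(s), prepend 1 zero(s) on the left.
  1101110011110110  ->  keep [110111001111011], discard [0], prepend 0
= 0110111001111011

Answer: 0110111001111011 (28283)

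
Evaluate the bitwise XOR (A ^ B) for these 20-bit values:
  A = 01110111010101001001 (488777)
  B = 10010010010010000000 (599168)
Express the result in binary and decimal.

Apply ^ to each column (1 where bits differ):
  01110111010101001001
^ 10010010010010000000
----------------------
  11100101000111001001

Answer: 11100101000111001001 (938441)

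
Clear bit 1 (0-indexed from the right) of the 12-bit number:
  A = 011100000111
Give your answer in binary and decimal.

Mask = ~(1 << 1) = 111111111101
Bit 1 of A is 1, so AND-ing with the mask clears it to 0.
  011100000111
& 111111111101
--------------
  011100000101

Answer: 011100000101 (1797)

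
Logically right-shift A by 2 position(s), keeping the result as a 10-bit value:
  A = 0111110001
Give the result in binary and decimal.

Logical shift right by 2: drop the bottom 2 bit(s), prepend 2 zero(s) on the left.
  0111110001  ->  keep [01111100], discard [01], prepend 00
= 0001111100

Answer: 0001111100 (124)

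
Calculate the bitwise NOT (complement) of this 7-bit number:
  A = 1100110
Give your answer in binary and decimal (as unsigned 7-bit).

Flip each bit (0->1, 1->0):
  1100110
  0011001

Answer: 0011001 (25)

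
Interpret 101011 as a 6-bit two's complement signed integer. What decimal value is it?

MSB is 1, so the value is negative. Find the magnitude:
1. Invert bits:  010100
2. Add 1:        010101  = 21
3. Apply sign:   -21

Answer: -21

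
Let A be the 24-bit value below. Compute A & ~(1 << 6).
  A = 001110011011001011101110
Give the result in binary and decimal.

Mask = ~(1 << 6) = 111111111111111110111111
Bit 6 of A is 1, so AND-ing with the mask clears it to 0.
  001110011011001011101110
& 111111111111111110111111
--------------------------
  001110011011001010101110

Answer: 001110011011001010101110 (3781294)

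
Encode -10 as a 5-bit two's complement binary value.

1. Binary of +10:  01010
2. Invert bits:     10101
3. Add 1:           10110

Answer: 10110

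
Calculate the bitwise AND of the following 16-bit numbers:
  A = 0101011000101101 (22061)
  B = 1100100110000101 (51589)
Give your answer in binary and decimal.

Apply & to each column (1 only where both bits are 1):
  0101011000101101
& 1100100110000101
------------------
  0100000000000101

Answer: 0100000000000101 (16389)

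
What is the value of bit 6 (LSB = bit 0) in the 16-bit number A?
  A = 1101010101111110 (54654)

Bit 6 is the 7th from the right.
  1101010101111110
           ^
That bit is 1.

Answer: 1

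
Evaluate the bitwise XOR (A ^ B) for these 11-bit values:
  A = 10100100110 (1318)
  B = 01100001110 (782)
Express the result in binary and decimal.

Apply ^ to each column (1 where bits differ):
  10100100110
^ 01100001110
-------------
  11000101000

Answer: 11000101000 (1576)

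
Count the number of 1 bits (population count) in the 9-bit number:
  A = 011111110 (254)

011111110
1-bits at positions (from bit 0 = LSB): 1, 2, 3, 4, 5, 6, 7
Count = 7

Answer: 7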